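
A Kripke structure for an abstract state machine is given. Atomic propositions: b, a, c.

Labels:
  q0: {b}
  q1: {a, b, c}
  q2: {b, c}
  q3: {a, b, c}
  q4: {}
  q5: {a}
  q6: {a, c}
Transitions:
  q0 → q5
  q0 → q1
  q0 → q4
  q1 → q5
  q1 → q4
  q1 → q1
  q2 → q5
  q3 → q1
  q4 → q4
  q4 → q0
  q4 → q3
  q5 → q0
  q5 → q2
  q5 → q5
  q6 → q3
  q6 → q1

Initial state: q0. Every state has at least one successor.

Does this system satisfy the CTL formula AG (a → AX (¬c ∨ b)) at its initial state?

States satisfying a → AX (¬c ∨ b): {q0, q1, q2, q3, q4, q5, q6}.
States satisfying AG (a → AX (¬c ∨ b)): {q0, q1, q2, q3, q4, q5, q6}.
Every state reachable from q0 satisfies a → AX (¬c ∨ b).
q0 ∈ Sat(AG (a → AX (¬c ∨ b))).

Holds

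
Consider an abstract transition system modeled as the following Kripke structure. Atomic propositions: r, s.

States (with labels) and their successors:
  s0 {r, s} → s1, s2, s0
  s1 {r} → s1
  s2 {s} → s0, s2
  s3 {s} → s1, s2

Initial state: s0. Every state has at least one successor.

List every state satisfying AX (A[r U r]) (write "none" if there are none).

{s1}

States satisfying A[r U r]: {s0, s1}.
States satisfying AX (A[r U r]): {s1}.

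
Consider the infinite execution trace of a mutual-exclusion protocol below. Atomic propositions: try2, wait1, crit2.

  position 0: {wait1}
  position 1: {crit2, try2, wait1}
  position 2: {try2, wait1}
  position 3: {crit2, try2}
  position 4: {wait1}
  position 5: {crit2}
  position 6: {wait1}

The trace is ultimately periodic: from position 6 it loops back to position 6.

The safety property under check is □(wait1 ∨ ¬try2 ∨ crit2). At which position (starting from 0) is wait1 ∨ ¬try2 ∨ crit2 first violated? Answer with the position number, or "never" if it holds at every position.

never

wait1 ∨ ¬try2 ∨ crit2 holds at every position 0..6, and those are all the positions the trace ever visits, so the invariant □(wait1 ∨ ¬try2 ∨ crit2) is never violated.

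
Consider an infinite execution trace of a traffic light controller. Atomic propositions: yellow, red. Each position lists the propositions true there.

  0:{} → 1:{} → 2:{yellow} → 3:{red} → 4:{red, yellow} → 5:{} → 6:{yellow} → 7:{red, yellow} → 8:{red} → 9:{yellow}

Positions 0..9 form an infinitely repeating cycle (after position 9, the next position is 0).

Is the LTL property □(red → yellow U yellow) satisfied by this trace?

Does not hold

red → yellow U yellow must hold at every position from 0 onward. It fails at position 3, so □(red → yellow U yellow) is false.
Positions where red holds: 3, 4, 7, 8.
Check yellow U yellow at each: 3→fails, 4→ok, 7→ok, 8→fails.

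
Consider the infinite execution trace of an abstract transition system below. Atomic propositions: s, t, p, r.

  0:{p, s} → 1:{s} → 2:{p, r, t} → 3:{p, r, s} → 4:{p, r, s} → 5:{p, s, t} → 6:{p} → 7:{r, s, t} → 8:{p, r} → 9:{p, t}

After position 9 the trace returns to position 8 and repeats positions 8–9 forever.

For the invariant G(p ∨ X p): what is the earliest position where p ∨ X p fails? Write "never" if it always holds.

p ∨ X p holds at every position 0..9, and those are all the positions the trace ever visits, so the invariant G(p ∨ X p) is never violated.

never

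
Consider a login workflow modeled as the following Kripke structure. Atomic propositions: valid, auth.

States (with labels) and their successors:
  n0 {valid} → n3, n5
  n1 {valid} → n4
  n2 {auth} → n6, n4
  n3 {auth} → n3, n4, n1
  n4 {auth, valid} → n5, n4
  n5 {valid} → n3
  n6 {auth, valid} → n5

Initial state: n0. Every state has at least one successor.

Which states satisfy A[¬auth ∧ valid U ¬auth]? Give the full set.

States satisfying ¬auth ∧ valid: {n0, n1, n5}.
States satisfying ¬auth: {n0, n1, n5}.
States satisfying A[¬auth ∧ valid U ¬auth]: {n0, n1, n5}.

{n0, n1, n5}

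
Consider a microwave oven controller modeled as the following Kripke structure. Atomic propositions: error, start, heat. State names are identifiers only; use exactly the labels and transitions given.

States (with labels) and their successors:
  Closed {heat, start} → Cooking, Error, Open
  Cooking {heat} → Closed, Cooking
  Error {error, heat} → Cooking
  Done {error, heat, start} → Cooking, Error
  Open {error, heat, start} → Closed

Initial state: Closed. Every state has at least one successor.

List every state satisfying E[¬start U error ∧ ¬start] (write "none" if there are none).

States satisfying ¬start: {Cooking, Error}.
States satisfying error ∧ ¬start: {Error}.
States satisfying E[¬start U error ∧ ¬start]: {Error}.

{Error}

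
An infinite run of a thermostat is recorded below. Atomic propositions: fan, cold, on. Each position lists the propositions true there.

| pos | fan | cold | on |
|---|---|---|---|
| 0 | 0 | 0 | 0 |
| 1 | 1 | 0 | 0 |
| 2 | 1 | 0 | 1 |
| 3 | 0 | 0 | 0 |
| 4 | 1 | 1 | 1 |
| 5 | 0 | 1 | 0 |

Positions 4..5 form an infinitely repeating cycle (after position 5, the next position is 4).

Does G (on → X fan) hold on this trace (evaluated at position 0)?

on → X fan must hold at every position from 0 onward. It fails at position 2, so G (on → X fan) is false.
Positions where on holds: 2, 4.
Check X fan at each: 2→fails, 4→fails.

No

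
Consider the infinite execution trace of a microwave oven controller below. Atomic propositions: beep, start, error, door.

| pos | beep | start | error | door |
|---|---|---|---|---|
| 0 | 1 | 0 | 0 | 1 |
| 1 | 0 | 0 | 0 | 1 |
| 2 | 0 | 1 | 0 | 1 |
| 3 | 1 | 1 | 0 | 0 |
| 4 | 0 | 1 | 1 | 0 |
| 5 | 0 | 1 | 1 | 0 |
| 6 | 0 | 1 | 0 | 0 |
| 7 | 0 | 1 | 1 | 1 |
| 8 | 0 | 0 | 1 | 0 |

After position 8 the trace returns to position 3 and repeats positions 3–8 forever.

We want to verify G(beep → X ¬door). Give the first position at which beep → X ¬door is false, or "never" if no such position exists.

0

At position 0 the labels are {beep, door} and the next position 1 has {door}, so beep → X ¬door is false there. This is the first violation.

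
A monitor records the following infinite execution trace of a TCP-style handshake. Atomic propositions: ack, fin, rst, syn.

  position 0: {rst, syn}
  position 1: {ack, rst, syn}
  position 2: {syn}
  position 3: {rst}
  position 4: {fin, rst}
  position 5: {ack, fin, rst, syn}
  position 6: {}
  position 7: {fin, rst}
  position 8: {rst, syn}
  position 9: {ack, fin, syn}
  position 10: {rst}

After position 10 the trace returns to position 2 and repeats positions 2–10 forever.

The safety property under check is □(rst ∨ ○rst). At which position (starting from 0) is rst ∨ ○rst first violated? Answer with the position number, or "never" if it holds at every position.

never

rst ∨ ○rst holds at every position 0..10, and those are all the positions the trace ever visits, so the invariant □(rst ∨ ○rst) is never violated.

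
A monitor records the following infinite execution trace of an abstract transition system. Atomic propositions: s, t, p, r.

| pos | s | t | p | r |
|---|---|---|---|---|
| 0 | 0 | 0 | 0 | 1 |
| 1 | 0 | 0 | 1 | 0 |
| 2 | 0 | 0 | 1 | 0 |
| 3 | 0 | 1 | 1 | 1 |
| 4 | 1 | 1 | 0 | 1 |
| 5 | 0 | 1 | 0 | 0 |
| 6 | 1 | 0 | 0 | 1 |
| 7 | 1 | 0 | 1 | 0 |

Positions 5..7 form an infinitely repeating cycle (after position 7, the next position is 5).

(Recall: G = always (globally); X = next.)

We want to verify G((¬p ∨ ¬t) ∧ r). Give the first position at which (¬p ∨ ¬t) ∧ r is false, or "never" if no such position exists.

1

Check (¬p ∨ ¬t) ∧ r at each position in order: 0 ✓.
At position 1 the labels are {p}, so (¬p ∨ ¬t) ∧ r is false there. This is the first violation.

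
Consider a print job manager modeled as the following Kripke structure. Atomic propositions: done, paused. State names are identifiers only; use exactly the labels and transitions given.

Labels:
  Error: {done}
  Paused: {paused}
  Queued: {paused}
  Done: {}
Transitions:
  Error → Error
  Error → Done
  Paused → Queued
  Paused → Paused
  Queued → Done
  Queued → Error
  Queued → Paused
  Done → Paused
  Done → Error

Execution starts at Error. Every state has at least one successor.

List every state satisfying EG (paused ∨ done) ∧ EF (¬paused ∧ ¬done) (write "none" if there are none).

States satisfying paused ∨ done: {Error, Paused, Queued}.
States satisfying EG (paused ∨ done): {Error, Paused, Queued}.
States satisfying ¬paused ∧ ¬done: {Done}.
States satisfying EF (¬paused ∧ ¬done): {Error, Paused, Queued, Done}.
States satisfying EG (paused ∨ done) ∧ EF (¬paused ∧ ¬done): {Error, Paused, Queued}.

{Error, Paused, Queued}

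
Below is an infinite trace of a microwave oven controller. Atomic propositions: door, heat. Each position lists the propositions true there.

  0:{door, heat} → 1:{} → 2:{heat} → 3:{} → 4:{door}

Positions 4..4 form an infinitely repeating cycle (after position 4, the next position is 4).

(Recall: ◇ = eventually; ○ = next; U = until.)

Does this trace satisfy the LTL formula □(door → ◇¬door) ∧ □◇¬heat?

door → ◇¬door must hold at every position from 0 onward. It fails at position 4, so □(door → ◇¬door) is false.
Positions where door holds: 0, 4.
Check ◇¬door at each: 0→ok, 4→fails.
◇¬heat holds at every position 0..4, and those are all positions ever visited, so □◇¬heat holds.
At position 0: □(door → ◇¬door) is false; □◇¬heat is true; so □(door → ◇¬door) ∧ □◇¬heat is false.

No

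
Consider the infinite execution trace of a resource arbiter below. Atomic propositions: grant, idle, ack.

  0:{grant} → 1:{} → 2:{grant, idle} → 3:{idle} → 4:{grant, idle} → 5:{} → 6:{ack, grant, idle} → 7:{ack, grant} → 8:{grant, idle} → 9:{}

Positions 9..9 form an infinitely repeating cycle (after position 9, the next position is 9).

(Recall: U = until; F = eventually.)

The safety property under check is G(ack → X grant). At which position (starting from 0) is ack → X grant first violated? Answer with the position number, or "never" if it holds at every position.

never

ack → X grant holds at every position 0..9, and those are all the positions the trace ever visits, so the invariant G(ack → X grant) is never violated.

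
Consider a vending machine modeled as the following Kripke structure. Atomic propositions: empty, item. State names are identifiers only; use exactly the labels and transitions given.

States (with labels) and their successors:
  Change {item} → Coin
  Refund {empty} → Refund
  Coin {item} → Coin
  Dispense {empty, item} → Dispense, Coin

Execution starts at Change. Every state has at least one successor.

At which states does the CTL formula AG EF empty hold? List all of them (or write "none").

States satisfying EF empty: {Refund, Dispense}.
States satisfying AG EF empty: {Refund}.

{Refund}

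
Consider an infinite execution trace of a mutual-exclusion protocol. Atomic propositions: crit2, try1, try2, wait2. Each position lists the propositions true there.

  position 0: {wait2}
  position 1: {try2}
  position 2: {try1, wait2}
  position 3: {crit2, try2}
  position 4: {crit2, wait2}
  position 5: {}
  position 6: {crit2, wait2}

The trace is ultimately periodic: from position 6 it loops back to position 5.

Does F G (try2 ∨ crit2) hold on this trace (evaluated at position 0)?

G (try2 ∨ crit2) is false at every position 0..6, so it never becomes true and F G (try2 ∨ crit2) fails.

Violated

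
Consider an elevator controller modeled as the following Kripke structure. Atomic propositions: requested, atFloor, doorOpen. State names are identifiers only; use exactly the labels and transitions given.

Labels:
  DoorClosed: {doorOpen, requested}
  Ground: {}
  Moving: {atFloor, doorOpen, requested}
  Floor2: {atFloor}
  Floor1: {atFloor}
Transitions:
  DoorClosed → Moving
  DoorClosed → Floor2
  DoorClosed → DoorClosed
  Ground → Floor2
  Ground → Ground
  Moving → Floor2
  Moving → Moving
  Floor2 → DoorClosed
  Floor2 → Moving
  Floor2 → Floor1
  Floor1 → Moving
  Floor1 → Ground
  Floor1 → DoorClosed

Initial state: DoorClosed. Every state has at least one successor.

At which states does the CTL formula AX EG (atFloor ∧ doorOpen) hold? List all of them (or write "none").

States satisfying EG (atFloor ∧ doorOpen): {Moving}.
States satisfying AX EG (atFloor ∧ doorOpen): ∅.

none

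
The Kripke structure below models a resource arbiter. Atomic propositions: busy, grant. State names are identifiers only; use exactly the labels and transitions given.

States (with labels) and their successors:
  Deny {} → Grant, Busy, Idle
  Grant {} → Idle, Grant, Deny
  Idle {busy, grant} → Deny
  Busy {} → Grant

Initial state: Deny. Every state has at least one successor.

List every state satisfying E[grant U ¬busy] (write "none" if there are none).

{Deny, Grant, Idle, Busy}

States satisfying grant: {Idle}.
States satisfying ¬busy: {Deny, Grant, Busy}.
States satisfying E[grant U ¬busy]: {Deny, Grant, Idle, Busy}.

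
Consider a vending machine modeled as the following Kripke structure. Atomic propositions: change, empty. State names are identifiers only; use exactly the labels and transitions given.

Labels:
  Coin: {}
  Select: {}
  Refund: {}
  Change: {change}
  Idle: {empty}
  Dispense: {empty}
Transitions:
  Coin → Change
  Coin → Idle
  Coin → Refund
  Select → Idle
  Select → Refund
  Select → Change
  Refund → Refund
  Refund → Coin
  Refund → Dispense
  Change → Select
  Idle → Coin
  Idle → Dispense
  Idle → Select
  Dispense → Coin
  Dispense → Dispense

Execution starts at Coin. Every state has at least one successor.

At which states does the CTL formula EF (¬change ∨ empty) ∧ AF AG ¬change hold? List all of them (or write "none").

none

States satisfying ¬change ∨ empty: {Coin, Select, Refund, Idle, Dispense}.
States satisfying EF (¬change ∨ empty): {Coin, Select, Refund, Change, Idle, Dispense}.
States satisfying AG ¬change: ∅.
States satisfying AF AG ¬change: ∅.
States satisfying EF (¬change ∨ empty) ∧ AF AG ¬change: ∅.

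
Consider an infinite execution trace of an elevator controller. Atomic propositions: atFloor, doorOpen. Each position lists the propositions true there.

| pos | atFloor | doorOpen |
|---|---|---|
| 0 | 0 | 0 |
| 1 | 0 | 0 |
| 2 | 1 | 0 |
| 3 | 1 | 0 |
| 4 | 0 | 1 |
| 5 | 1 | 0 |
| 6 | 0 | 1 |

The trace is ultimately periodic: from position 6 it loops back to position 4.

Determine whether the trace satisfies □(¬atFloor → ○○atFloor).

Violated

¬atFloor → ○○atFloor must hold at every position from 0 onward. It fails at position 4, so □(¬atFloor → ○○atFloor) is false.
Positions where ¬atFloor holds: 0, 1, 4, 6.
Check ○○atFloor at each: 0→ok, 1→ok, 4→fails, 6→ok.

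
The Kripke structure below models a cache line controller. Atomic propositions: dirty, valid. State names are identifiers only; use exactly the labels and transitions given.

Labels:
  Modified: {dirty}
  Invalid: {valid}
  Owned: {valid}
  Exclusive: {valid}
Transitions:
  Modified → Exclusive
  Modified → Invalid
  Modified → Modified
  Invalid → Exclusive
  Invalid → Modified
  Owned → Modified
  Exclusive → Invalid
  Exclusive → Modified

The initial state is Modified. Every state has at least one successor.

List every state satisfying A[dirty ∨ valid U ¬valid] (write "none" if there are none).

{Modified, Owned}

States satisfying dirty ∨ valid: {Modified, Invalid, Owned, Exclusive}.
States satisfying ¬valid: {Modified}.
States satisfying A[dirty ∨ valid U ¬valid]: {Modified, Owned}.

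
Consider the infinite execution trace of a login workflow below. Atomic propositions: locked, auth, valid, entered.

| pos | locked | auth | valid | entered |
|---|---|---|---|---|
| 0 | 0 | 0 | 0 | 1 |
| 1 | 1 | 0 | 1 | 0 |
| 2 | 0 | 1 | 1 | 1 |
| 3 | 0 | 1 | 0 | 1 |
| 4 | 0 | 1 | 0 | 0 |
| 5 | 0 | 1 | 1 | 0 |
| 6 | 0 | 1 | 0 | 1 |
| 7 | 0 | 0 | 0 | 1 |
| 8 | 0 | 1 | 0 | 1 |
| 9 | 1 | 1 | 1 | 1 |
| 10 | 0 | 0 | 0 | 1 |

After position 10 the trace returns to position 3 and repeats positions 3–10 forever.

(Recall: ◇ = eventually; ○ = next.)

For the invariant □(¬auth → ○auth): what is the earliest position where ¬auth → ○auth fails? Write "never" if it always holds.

0

At position 0 the labels are {entered} and the next position 1 has {locked, valid}, so ¬auth → ○auth is false there. This is the first violation.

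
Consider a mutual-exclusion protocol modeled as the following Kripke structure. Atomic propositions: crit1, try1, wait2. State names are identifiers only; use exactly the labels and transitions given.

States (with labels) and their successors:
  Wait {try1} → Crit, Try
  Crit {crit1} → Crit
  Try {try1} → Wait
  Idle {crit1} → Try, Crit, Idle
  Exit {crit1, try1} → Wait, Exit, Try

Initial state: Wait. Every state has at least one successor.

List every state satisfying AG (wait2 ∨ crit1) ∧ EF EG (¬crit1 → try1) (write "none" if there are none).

States satisfying wait2 ∨ crit1: {Crit, Idle, Exit}.
States satisfying AG (wait2 ∨ crit1): {Crit}.
States satisfying EG (¬crit1 → try1): {Wait, Crit, Try, Idle, Exit}.
States satisfying EF EG (¬crit1 → try1): {Wait, Crit, Try, Idle, Exit}.
States satisfying AG (wait2 ∨ crit1) ∧ EF EG (¬crit1 → try1): {Crit}.

{Crit}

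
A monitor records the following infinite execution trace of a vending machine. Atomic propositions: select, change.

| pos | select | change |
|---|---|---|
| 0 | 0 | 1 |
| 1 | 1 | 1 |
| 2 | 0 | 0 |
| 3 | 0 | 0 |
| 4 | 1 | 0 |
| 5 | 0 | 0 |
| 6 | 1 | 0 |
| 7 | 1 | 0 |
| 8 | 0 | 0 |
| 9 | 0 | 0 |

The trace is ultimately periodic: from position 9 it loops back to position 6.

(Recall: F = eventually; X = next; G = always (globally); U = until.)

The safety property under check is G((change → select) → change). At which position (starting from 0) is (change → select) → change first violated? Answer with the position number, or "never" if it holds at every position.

2

Check (change → select) → change at each position in order: 0 ✓, 1 ✓.
At position 2 the labels are {}, so (change → select) → change is false there. This is the first violation.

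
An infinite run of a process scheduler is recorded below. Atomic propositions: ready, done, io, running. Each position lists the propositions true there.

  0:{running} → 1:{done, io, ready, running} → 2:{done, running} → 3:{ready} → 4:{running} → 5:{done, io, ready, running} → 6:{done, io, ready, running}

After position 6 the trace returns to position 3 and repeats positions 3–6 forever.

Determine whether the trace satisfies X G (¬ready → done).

The position after 0 is 1; G (¬ready → done) is false there.

No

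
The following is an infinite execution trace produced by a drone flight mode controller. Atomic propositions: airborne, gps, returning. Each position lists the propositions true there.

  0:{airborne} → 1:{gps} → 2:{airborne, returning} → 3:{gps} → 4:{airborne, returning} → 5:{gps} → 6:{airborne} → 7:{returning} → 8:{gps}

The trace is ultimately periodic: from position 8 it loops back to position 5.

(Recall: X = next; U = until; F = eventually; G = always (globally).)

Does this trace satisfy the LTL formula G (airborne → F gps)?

Yes

airborne → F gps holds at every position 0..8, and those are all positions ever visited, so G (airborne → F gps) holds.
Positions where airborne holds: 0, 2, 4, 6.
Check F gps at each: 0→ok, 2→ok, 4→ok, 6→ok.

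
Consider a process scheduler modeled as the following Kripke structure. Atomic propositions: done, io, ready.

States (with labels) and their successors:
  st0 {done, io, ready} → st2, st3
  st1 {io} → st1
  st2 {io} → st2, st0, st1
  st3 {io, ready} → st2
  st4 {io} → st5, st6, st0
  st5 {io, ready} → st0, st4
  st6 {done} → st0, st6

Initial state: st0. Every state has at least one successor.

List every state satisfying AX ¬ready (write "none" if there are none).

{st1, st3}

States satisfying ¬ready: {st1, st2, st4, st6}.
States satisfying AX ¬ready: {st1, st3}.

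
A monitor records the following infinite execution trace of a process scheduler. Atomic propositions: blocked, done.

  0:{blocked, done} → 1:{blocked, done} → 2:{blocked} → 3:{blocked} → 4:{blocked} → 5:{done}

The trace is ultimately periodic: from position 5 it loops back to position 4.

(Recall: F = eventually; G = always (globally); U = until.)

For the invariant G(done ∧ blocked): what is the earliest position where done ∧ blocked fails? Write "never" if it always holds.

Check done ∧ blocked at each position in order: 0 ✓, 1 ✓.
At position 2 the labels are {blocked}, so done ∧ blocked is false there. This is the first violation.

2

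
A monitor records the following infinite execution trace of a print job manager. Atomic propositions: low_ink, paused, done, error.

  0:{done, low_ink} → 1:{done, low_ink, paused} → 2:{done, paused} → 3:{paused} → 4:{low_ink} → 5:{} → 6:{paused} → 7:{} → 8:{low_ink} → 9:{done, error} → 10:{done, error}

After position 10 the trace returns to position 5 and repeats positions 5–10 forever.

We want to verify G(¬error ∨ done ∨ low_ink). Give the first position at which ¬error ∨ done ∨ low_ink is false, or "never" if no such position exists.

never

¬error ∨ done ∨ low_ink holds at every position 0..10, and those are all the positions the trace ever visits, so the invariant G(¬error ∨ done ∨ low_ink) is never violated.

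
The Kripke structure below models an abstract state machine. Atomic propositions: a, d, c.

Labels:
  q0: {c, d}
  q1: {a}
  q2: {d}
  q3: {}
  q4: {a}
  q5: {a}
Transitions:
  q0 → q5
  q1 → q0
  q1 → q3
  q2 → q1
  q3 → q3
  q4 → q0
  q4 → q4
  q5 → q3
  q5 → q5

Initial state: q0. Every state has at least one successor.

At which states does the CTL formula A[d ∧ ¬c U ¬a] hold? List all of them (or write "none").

{q0, q2, q3}

States satisfying d ∧ ¬c: {q2}.
States satisfying ¬a: {q0, q2, q3}.
States satisfying A[d ∧ ¬c U ¬a]: {q0, q2, q3}.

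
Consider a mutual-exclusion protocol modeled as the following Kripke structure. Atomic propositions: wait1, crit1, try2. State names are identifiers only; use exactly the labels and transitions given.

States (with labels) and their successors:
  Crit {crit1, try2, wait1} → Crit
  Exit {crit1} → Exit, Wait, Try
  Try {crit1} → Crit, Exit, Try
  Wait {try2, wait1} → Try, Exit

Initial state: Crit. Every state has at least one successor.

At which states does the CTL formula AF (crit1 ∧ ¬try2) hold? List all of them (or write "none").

{Exit, Try, Wait}

States satisfying crit1 ∧ ¬try2: {Exit, Try}.
States satisfying AF (crit1 ∧ ¬try2): {Exit, Try, Wait}.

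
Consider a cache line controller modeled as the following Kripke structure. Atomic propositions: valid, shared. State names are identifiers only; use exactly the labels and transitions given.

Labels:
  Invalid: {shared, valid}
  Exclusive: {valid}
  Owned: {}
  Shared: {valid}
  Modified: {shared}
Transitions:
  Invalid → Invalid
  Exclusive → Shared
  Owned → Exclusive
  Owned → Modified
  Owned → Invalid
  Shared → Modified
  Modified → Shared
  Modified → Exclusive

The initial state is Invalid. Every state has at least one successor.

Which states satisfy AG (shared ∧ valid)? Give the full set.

States satisfying shared ∧ valid: {Invalid}.
States satisfying AG (shared ∧ valid): {Invalid}.

{Invalid}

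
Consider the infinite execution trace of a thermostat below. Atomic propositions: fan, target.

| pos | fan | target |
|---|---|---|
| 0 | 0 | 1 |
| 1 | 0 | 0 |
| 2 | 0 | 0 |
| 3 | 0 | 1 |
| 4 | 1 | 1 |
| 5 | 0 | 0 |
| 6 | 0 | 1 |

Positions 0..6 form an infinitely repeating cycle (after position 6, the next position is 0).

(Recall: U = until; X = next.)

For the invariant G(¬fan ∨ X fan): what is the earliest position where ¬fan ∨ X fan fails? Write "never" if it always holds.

Check ¬fan ∨ X fan at each position in order: 0 ✓, 1 ✓, 2 ✓, 3 ✓.
At position 4 the labels are {fan, target} and the next position 5 has {}, so ¬fan ∨ X fan is false there. This is the first violation.

4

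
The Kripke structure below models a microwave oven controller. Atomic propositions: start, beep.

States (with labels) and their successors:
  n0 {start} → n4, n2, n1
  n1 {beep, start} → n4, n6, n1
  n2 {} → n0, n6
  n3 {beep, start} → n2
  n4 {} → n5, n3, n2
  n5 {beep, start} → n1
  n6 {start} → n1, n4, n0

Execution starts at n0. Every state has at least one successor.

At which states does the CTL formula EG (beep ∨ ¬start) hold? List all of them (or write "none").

States satisfying beep ∨ ¬start: {n1, n2, n3, n4, n5}.
States satisfying EG (beep ∨ ¬start): {n1, n4, n5}.

{n1, n4, n5}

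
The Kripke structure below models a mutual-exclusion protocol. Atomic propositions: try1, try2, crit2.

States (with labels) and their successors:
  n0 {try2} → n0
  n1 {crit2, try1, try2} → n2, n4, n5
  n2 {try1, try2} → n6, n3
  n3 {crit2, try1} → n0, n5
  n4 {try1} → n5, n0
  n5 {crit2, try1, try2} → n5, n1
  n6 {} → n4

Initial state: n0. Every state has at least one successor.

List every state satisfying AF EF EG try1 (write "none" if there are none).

States satisfying EF EG try1: {n1, n2, n3, n4, n5, n6}.
States satisfying AF EF EG try1: {n1, n2, n3, n4, n5, n6}.

{n1, n2, n3, n4, n5, n6}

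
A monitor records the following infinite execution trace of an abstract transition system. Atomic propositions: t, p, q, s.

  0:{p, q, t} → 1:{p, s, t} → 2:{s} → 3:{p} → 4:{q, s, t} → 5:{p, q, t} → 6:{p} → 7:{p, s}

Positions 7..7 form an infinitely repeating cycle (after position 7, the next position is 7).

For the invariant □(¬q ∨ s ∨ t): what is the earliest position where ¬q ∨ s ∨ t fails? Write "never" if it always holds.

never

¬q ∨ s ∨ t holds at every position 0..7, and those are all the positions the trace ever visits, so the invariant □(¬q ∨ s ∨ t) is never violated.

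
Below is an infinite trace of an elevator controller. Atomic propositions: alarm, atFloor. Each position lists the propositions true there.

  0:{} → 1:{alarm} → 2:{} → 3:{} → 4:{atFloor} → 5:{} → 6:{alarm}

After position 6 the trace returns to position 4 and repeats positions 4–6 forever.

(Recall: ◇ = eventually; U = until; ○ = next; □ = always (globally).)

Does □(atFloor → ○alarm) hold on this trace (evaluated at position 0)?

No

atFloor → ○alarm must hold at every position from 0 onward. It fails at position 4, so □(atFloor → ○alarm) is false.
Positions where atFloor holds: 4.
Check ○alarm at each: 4→fails.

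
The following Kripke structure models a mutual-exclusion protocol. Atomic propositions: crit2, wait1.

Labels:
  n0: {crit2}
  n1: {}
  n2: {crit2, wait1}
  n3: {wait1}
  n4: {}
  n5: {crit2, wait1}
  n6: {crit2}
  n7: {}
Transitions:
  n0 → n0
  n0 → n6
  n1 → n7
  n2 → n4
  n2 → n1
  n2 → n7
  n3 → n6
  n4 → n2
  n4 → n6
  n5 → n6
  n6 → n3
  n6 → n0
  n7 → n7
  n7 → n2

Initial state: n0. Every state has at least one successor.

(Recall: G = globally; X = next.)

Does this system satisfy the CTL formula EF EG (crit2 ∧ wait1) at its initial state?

States satisfying EG (crit2 ∧ wait1): ∅.
States satisfying EF EG (crit2 ∧ wait1): ∅.
No suitable path/successor from n0 witnesses the formula.
n0 ∉ Sat(EF EG (crit2 ∧ wait1)).

No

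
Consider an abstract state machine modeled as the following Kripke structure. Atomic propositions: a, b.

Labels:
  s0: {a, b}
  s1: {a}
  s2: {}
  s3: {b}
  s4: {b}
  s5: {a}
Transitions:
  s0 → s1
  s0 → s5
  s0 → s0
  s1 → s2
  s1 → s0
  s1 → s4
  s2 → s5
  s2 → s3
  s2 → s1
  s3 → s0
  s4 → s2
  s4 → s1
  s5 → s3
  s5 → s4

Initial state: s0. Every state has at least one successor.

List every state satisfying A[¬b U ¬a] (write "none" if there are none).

{s2, s3, s4, s5}

States satisfying ¬b: {s1, s2, s5}.
States satisfying ¬a: {s2, s3, s4}.
States satisfying A[¬b U ¬a]: {s2, s3, s4, s5}.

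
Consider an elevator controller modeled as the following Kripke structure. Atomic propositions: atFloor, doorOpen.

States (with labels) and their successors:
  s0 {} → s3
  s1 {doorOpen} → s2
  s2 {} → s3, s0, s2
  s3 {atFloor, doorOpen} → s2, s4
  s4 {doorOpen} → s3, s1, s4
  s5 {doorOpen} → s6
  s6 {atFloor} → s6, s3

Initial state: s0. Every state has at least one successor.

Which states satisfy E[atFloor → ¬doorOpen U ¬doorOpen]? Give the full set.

{s0, s1, s2, s4, s5, s6}

States satisfying atFloor → ¬doorOpen: {s0, s1, s2, s4, s5, s6}.
States satisfying ¬doorOpen: {s0, s2, s6}.
States satisfying E[atFloor → ¬doorOpen U ¬doorOpen]: {s0, s1, s2, s4, s5, s6}.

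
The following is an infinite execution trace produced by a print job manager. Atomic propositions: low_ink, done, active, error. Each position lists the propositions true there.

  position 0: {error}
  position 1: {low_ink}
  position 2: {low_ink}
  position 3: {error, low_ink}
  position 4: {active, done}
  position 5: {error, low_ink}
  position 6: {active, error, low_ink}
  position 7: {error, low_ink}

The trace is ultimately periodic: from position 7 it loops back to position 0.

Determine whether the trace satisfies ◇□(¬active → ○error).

No

□(¬active → ○error) is false at every position 0..7, so it never becomes true and ◇□(¬active → ○error) fails.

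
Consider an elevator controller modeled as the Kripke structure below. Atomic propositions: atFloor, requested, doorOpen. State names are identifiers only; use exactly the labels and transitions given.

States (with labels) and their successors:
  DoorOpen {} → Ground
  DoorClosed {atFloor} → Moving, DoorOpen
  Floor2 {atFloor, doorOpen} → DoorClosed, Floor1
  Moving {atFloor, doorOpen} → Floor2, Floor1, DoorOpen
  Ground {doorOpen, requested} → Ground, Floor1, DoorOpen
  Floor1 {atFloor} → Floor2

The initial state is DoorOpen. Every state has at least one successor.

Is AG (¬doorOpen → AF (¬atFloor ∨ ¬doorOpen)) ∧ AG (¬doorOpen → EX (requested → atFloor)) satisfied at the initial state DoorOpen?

Does not hold

States satisfying ¬doorOpen → AF (¬atFloor ∨ ¬doorOpen): {DoorOpen, DoorClosed, Floor2, Moving, Ground, Floor1}.
States satisfying AG (¬doorOpen → AF (¬atFloor ∨ ¬doorOpen)): {DoorOpen, DoorClosed, Floor2, Moving, Ground, Floor1}.
States satisfying ¬doorOpen → EX (requested → atFloor): {DoorClosed, Floor2, Moving, Ground, Floor1}.
States satisfying AG (¬doorOpen → EX (requested → atFloor)): ∅.
States satisfying AG (¬doorOpen → AF (¬atFloor ∨ ¬doorOpen)) ∧ AG (¬doorOpen → EX (requested → atFloor)): ∅.
DoorOpen ∉ Sat(AG (¬doorOpen → AF (¬atFloor ∨ ¬doorOpen)) ∧ AG (¬doorOpen → EX (requested → atFloor))).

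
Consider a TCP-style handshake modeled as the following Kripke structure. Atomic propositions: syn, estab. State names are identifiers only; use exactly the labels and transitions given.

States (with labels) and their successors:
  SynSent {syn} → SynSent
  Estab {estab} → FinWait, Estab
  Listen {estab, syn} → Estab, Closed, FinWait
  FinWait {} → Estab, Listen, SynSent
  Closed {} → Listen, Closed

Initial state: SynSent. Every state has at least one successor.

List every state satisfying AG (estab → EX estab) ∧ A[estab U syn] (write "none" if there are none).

{SynSent, Listen}

States satisfying estab → EX estab: {SynSent, Estab, Listen, FinWait, Closed}.
States satisfying AG (estab → EX estab): {SynSent, Estab, Listen, FinWait, Closed}.
States satisfying estab: {Estab, Listen}.
States satisfying syn: {SynSent, Listen}.
States satisfying A[estab U syn]: {SynSent, Listen}.
States satisfying AG (estab → EX estab) ∧ A[estab U syn]: {SynSent, Listen}.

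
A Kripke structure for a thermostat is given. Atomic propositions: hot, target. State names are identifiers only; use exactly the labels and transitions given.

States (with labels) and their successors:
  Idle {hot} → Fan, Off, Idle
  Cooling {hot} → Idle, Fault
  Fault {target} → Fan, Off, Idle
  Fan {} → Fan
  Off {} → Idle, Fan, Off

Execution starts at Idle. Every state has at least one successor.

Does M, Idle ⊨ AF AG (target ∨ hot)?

States satisfying AG (target ∨ hot): ∅.
States satisfying AF AG (target ∨ hot): ∅.
There is a path from Idle along which AG (target ∨ hot) never holds.
Idle ∉ Sat(AF AG (target ∨ hot)).

Violated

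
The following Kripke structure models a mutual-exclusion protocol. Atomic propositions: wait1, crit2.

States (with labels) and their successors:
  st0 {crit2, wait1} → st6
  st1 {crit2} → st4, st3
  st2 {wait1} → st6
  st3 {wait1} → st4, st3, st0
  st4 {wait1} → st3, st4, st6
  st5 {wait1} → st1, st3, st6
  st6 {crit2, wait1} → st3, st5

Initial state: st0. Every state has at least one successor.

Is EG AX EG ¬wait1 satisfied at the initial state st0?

Violated

States satisfying AX EG ¬wait1: ∅.
States satisfying EG AX EG ¬wait1: ∅.
No suitable path/successor from st0 witnesses the formula.
st0 ∉ Sat(EG AX EG ¬wait1).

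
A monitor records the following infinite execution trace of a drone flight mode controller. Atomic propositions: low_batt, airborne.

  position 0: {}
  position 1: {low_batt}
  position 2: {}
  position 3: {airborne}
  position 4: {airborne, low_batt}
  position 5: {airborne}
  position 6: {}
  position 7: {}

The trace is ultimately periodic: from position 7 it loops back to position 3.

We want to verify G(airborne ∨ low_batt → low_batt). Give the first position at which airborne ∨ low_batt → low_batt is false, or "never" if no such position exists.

3

Check airborne ∨ low_batt → low_batt at each position in order: 0 ✓, 1 ✓, 2 ✓.
At position 3 the labels are {airborne}, so airborne ∨ low_batt → low_batt is false there. This is the first violation.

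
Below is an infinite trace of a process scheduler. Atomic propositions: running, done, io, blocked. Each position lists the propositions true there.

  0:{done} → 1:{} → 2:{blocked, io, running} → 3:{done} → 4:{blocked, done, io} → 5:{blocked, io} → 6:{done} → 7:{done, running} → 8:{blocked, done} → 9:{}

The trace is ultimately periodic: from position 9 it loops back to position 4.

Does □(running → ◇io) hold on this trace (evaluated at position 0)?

Yes

running → ◇io holds at every position 0..9, and those are all positions ever visited, so □(running → ◇io) holds.
Positions where running holds: 2, 7.
Check ◇io at each: 2→ok, 7→ok.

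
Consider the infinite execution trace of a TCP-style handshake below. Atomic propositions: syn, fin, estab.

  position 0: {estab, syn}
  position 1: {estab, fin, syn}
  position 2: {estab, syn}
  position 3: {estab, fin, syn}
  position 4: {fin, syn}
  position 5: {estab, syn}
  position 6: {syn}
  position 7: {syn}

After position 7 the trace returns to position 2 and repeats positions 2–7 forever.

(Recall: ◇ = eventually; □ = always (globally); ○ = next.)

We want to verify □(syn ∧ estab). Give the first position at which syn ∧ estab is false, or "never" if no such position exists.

Check syn ∧ estab at each position in order: 0 ✓, 1 ✓, 2 ✓, 3 ✓.
At position 4 the labels are {fin, syn}, so syn ∧ estab is false there. This is the first violation.

4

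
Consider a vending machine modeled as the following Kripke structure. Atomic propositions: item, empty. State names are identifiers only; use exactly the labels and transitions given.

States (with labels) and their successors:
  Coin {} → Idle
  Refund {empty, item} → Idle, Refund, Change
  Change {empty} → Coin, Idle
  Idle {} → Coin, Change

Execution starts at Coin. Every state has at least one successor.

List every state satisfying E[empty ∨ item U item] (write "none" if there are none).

States satisfying empty ∨ item: {Refund, Change}.
States satisfying item: {Refund}.
States satisfying E[empty ∨ item U item]: {Refund}.

{Refund}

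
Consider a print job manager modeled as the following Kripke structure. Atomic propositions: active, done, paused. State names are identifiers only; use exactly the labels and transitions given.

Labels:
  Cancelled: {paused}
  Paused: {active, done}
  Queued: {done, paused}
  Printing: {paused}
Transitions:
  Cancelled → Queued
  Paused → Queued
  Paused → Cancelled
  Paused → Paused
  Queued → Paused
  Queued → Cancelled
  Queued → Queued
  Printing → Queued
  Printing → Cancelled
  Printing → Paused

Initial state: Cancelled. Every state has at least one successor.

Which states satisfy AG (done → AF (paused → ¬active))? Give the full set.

States satisfying done → AF (paused → ¬active): {Cancelled, Paused, Queued, Printing}.
States satisfying AG (done → AF (paused → ¬active)): {Cancelled, Paused, Queued, Printing}.

{Cancelled, Paused, Queued, Printing}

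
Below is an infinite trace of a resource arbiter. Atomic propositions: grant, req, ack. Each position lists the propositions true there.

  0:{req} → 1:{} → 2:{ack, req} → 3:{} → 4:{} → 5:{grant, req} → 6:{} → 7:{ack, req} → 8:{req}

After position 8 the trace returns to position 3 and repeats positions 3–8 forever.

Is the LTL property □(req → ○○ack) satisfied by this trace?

Violated

req → ○○ack must hold at every position from 0 onward. It fails at position 2, so □(req → ○○ack) is false.
Positions where req holds: 0, 2, 5, 7, 8.
Check ○○ack at each: 0→ok, 2→fails, 5→ok, 7→fails, 8→fails.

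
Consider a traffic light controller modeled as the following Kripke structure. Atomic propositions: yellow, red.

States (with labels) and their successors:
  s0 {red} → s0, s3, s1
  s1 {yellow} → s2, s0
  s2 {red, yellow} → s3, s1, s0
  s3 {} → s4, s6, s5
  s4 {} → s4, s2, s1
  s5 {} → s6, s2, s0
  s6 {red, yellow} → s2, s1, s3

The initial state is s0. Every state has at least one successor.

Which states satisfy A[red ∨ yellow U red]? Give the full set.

States satisfying red ∨ yellow: {s0, s1, s2, s6}.
States satisfying red: {s0, s2, s6}.
States satisfying A[red ∨ yellow U red]: {s0, s1, s2, s6}.

{s0, s1, s2, s6}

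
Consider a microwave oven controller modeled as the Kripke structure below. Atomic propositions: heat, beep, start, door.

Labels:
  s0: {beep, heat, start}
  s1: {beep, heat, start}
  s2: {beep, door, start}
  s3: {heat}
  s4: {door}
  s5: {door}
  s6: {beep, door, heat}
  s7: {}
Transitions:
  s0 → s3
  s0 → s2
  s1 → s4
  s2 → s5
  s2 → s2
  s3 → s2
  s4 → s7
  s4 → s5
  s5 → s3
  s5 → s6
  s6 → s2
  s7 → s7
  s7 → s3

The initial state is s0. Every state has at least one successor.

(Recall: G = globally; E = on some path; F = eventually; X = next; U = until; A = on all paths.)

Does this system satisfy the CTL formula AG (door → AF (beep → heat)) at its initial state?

Does not hold

States satisfying door → AF (beep → heat): {s0, s1, s3, s4, s5, s6, s7}.
States satisfying AG (door → AF (beep → heat)): ∅.
s2 is reachable from s0 and violates door → AF (beep → heat), so AG fails at s0.
s0 ∉ Sat(AG (door → AF (beep → heat))).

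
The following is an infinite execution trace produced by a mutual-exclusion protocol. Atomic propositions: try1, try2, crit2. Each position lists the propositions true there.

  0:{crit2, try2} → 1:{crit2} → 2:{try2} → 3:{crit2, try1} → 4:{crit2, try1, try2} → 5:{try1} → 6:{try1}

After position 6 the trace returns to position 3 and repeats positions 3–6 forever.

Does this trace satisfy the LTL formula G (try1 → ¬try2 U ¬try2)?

try1 → ¬try2 U ¬try2 must hold at every position from 0 onward. It fails at position 4, so G (try1 → ¬try2 U ¬try2) is false.
Positions where try1 holds: 3, 4, 5, 6.
Check ¬try2 U ¬try2 at each: 3→ok, 4→fails, 5→ok, 6→ok.

No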